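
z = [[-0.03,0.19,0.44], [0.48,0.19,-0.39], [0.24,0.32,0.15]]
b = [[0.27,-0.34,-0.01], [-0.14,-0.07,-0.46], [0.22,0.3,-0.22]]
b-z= [[0.30,-0.53,-0.45], [-0.62,-0.26,-0.07], [-0.02,-0.02,-0.37]]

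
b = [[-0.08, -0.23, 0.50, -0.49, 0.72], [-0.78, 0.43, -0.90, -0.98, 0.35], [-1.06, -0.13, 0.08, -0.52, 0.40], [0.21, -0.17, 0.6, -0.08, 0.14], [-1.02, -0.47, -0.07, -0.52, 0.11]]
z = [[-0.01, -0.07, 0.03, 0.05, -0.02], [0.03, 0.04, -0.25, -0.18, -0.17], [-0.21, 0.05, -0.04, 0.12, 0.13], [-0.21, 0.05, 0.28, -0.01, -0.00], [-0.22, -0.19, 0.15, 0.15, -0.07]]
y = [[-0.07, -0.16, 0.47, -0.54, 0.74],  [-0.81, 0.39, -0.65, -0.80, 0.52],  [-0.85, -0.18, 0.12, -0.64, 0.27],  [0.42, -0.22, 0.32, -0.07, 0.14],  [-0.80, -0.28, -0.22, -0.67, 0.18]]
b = y + z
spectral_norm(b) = 2.21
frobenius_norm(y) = 2.47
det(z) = 0.00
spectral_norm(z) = 0.54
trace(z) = -0.09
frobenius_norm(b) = 2.71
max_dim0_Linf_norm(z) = 0.28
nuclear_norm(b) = 4.77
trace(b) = 0.46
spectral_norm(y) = 2.10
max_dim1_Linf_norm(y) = 0.85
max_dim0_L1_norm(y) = 2.95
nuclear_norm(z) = 1.28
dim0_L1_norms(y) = [2.95, 1.23, 1.78, 2.72, 1.85]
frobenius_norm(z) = 0.69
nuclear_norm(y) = 4.17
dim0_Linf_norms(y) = [0.85, 0.39, 0.65, 0.8, 0.74]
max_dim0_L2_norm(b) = 1.68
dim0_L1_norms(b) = [3.15, 1.43, 2.15, 2.59, 1.72]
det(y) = -0.03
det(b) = -0.11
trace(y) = 0.55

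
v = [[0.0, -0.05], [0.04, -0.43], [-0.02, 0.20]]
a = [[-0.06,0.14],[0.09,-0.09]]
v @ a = [[-0.0,0.0],[-0.04,0.04],[0.02,-0.02]]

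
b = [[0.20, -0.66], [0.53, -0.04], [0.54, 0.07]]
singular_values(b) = [0.82, 0.62]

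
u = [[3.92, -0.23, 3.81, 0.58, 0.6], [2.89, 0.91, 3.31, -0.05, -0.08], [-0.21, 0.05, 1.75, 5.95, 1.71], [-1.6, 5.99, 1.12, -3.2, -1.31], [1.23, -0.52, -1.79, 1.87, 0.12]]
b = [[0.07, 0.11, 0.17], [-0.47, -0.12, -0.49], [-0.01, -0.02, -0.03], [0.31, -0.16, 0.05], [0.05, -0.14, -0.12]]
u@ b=[[0.55, 0.21, 0.62], [-0.28, 0.16, -0.05], [1.87, -1.26, -0.02], [-4.00, -0.22, -3.24], [0.93, -0.08, 0.60]]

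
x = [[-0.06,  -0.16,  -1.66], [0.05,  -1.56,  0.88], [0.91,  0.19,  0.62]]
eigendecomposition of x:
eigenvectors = [[-0.79+0.00j, (-0.79-0j), -0.01+0.00j], [0.16+0.16j, 0.16-0.16j, (-1+0j)], [0.17+0.55j, (0.17-0.55j), 0.09+0.00j]]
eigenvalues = [(0.32+1.18j), (0.32-1.18j), (-1.64+0j)]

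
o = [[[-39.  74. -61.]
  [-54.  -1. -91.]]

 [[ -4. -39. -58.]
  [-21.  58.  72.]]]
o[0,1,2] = -91.0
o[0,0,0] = -39.0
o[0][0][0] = -39.0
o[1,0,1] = -39.0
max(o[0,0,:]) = 74.0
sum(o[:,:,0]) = -118.0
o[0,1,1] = -1.0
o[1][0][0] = -4.0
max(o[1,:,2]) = 72.0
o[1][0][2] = -58.0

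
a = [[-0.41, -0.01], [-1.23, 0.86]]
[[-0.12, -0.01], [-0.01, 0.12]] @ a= [[0.06,-0.01], [-0.14,0.1]]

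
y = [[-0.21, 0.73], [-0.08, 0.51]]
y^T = [[-0.21, -0.08], [0.73, 0.51]]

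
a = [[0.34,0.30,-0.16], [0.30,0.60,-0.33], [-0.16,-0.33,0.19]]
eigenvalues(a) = [0.97, 0.16, 0.01]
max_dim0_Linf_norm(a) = 0.6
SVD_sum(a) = [[0.22, 0.35, -0.2],  [0.35, 0.57, -0.32],  [-0.20, -0.32, 0.17]] + [[0.12, -0.05, 0.04],[-0.05, 0.02, -0.02],[0.04, -0.02, 0.01]] + [[0.00, -0.00, -0.0], [-0.00, 0.00, 0.00], [-0.00, 0.00, 0.0]]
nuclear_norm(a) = 1.13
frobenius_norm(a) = 0.98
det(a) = 0.00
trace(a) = 1.13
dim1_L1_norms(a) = [0.8, 1.23, 0.68]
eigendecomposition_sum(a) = [[0.22, 0.35, -0.20], [0.35, 0.57, -0.32], [-0.20, -0.32, 0.17]] + [[0.12, -0.05, 0.04],[-0.05, 0.02, -0.02],[0.04, -0.02, 0.01]] + [[0.00, -0.00, -0.0], [-0.00, 0.0, 0.00], [-0.0, 0.00, 0.0]]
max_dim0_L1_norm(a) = 1.23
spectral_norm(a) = 0.97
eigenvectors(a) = [[0.48,0.88,-0.03], [0.77,-0.4,0.50], [-0.42,0.26,0.87]]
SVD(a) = [[-0.48,0.88,-0.03], [-0.77,-0.40,0.50], [0.42,0.26,0.87]] @ diag([0.9676299964496036, 0.15605215393307803, 0.006317849617318373]) @ [[-0.48,-0.77,0.42],[0.88,-0.4,0.26],[-0.03,0.5,0.87]]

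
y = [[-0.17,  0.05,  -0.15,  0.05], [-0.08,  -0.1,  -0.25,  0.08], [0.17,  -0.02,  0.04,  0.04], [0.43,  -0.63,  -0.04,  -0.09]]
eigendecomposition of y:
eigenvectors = [[(0.3+0j), (0.48+0j), (0.08+0.3j), 0.08-0.30j],  [(0.35+0j), (0.37+0j), -0.01+0.49j, (-0.01-0.49j)],  [-0.49+0.00j, -0.41+0.00j, 0.16-0.04j, (0.16+0.04j)],  [(-0.74+0j), -0.68+0.00j, -0.80+0.00j, -0.80-0.00j]]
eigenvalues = [(0.01+0j), (-0.07+0j), (-0.13+0.22j), (-0.13-0.22j)]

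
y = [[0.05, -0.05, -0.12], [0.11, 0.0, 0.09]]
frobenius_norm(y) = 0.20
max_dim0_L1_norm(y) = 0.21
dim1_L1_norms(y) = [0.22, 0.2]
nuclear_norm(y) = 0.28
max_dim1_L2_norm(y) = 0.14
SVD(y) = [[-0.68,  0.73], [0.73,  0.68]] @ diag([0.15847735770881383, 0.12035334267743737]) @ [[0.29, 0.21, 0.93], [0.93, -0.3, -0.22]]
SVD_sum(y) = [[-0.03,-0.02,-0.1], [0.03,0.02,0.11]] + [[0.08, -0.03, -0.02],[0.08, -0.02, -0.02]]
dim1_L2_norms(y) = [0.14, 0.14]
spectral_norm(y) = 0.16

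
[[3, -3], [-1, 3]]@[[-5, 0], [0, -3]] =[[-15, 9], [5, -9]]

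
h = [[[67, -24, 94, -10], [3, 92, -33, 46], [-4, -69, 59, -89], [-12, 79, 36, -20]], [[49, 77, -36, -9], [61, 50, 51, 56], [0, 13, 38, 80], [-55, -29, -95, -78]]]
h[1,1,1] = 50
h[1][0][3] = -9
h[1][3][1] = -29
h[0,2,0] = -4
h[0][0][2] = 94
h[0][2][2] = 59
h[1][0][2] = -36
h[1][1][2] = 51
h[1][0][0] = 49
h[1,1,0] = 61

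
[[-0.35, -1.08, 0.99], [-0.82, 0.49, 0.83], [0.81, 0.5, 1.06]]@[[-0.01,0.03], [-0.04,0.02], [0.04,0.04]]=[[0.09, 0.01], [0.02, 0.02], [0.01, 0.08]]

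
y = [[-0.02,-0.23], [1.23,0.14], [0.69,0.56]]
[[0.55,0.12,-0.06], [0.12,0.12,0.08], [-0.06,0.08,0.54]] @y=[[0.1, -0.14], [0.2, 0.03], [0.47, 0.33]]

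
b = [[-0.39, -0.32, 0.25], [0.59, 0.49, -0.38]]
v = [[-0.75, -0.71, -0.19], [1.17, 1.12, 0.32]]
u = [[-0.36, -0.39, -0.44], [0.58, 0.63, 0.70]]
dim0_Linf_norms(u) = [0.58, 0.63, 0.7]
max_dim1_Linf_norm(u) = 0.7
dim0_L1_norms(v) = [1.92, 1.83, 0.51]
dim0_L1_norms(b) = [0.98, 0.81, 0.63]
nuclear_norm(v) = 1.97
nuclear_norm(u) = 1.31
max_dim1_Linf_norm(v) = 1.17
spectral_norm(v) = 1.96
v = b + u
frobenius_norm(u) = 1.30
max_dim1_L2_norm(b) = 0.86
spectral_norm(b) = 1.02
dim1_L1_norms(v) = [1.65, 2.61]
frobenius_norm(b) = 1.02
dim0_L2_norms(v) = [1.39, 1.33, 0.37]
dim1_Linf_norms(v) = [0.75, 1.17]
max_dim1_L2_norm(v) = 1.65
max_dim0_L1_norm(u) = 1.14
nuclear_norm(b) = 1.03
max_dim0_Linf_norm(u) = 0.7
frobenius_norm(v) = 1.96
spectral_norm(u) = 1.30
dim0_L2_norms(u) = [0.68, 0.74, 0.83]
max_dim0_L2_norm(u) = 0.83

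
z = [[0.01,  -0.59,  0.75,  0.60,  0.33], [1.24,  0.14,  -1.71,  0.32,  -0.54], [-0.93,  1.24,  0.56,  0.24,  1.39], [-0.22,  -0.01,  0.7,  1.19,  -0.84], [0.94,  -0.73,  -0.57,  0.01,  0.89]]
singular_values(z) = [2.87, 1.99, 1.54, 1.26, 0.0]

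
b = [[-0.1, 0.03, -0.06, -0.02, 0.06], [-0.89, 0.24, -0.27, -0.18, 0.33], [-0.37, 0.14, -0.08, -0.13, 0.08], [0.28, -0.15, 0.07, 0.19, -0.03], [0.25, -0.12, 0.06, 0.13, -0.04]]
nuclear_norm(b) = 1.46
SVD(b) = [[-0.11, -0.14, 0.75, -0.56, 0.3], [-0.85, -0.47, 0.01, 0.23, -0.11], [-0.35, 0.28, -0.55, -0.46, 0.53], [0.29, -0.71, -0.36, -0.48, -0.23], [0.25, -0.43, -0.02, 0.44, 0.75]] @ diag([1.2126795674230917, 0.19523551450660642, 0.04019356428801031, 0.008675214286816913, 0.0007607080829196394]) @ [[0.86, -0.27, 0.25, 0.24, -0.27],[0.11, 0.41, 0.19, -0.72, -0.52],[0.45, 0.06, -0.72, -0.36, 0.38],[-0.12, -0.80, 0.20, -0.53, 0.15],[-0.20, -0.33, -0.58, 0.13, -0.70]]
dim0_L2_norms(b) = [1.04, 0.34, 0.3, 0.32, 0.35]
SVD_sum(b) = [[-0.11, 0.04, -0.03, -0.03, 0.04], [-0.88, 0.28, -0.25, -0.24, 0.28], [-0.37, 0.12, -0.11, -0.1, 0.12], [0.3, -0.10, 0.09, 0.08, -0.1], [0.26, -0.08, 0.07, 0.07, -0.08]] + [[-0.00, -0.01, -0.01, 0.02, 0.01],  [-0.01, -0.04, -0.02, 0.07, 0.05],  [0.01, 0.02, 0.01, -0.04, -0.03],  [-0.01, -0.06, -0.03, 0.1, 0.07],  [-0.01, -0.03, -0.02, 0.06, 0.04]] + [[0.01, 0.0, -0.02, -0.01, 0.01], [0.0, 0.0, -0.00, -0.0, 0.00], [-0.01, -0.0, 0.02, 0.01, -0.01], [-0.01, -0.00, 0.01, 0.01, -0.01], [-0.0, -0.00, 0.0, 0.00, -0.0]] + [[0.00, 0.00, -0.00, 0.0, -0.0], [-0.00, -0.00, 0.0, -0.00, 0.00], [0.0, 0.0, -0.0, 0.00, -0.0], [0.00, 0.0, -0.0, 0.0, -0.00], [-0.00, -0.0, 0.00, -0.0, 0.0]] + [[-0.00, -0.0, -0.0, 0.00, -0.00], [0.00, 0.00, 0.00, -0.00, 0.00], [-0.00, -0.0, -0.0, 0.0, -0.0], [0.00, 0.0, 0.0, -0.00, 0.00], [-0.00, -0.0, -0.0, 0.0, -0.0]]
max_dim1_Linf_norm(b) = 0.89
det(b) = -0.00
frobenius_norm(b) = 1.23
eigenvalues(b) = [(0.17+0j), 0.11j, -0.11j, (-0+0j), (0.04+0j)]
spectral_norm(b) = 1.21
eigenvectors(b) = [[(0.16+0j), (-0.19+0.02j), (-0.19-0.02j), (-0.2+0j), 0.01+0.00j], [0.13+0.00j, -0.86+0.00j, -0.86-0.00j, -0.34+0.00j, 0.74+0.00j], [-0.41+0.00j, -0.06+0.18j, -0.06-0.18j, -0.58+0.00j, 0.25+0.00j], [0.75+0.00j, (-0.23-0.28j), -0.23+0.28j, 0.13+0.00j, (0.61+0j)], [0.47+0.00j, (-0.08-0.23j), -0.08+0.23j, (-0.7+0j), (0.11+0j)]]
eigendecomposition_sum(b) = [[(0.12+0j), -0.04-0.00j, 0.02+0.00j, 0.04+0.00j, -0.02-0.00j], [(0.1+0j), (-0.03-0j), 0.01+0.00j, 0.03+0.00j, (-0.02-0j)], [-0.31+0.00j, (0.09+0j), -0.04-0.00j, -0.10-0.00j, 0.06+0.00j], [(0.57+0j), -0.17-0.00j, 0.08+0.00j, 0.19+0.00j, -0.11-0.00j], [(0.36+0j), (-0.11-0j), 0.05+0.00j, 0.12+0.00j, (-0.07-0j)]] + [[(-0.11+0.02j),(0.03+0.01j),-0.04-0.01j,(-0.03-0.01j),(0.04-0j)], [-0.48+0.02j,(0.14+0.07j),(-0.16-0.07j),-0.13-0.06j,(0.18+0.01j)], [(-0.03+0.11j),0.02-0.03j,(-0.03+0.03j),(-0.02+0.02j),0.01-0.04j], [-0.13-0.15j,0.01+0.06j,-0.02-0.07j,(-0.01-0.06j),0.05+0.06j], [(-0.05-0.13j),(-0.01+0.04j),-0.05j,0.00-0.04j,0.02+0.05j]] + [[-0.11-0.02j, (0.03-0.01j), (-0.04+0.01j), (-0.03+0.01j), 0.04+0.00j], [-0.48-0.02j, (0.14-0.07j), -0.16+0.07j, -0.13+0.06j, 0.18-0.01j], [-0.03-0.11j, 0.02+0.03j, -0.03-0.03j, -0.02-0.02j, (0.01+0.04j)], [(-0.13+0.15j), 0.01-0.06j, (-0.02+0.07j), -0.01+0.06j, 0.05-0.06j], [-0.05+0.13j, (-0.01-0.04j), 0.05j, 0.00+0.04j, 0.02-0.05j]] + [[-0.00+0.00j, 0.00-0.00j, (-0+0j), 0j, (-0-0j)], [(-0+0j), 0.00-0.00j, (-0+0j), 0.00+0.00j, (-0-0j)], [(-0+0j), 0.00-0.00j, (-0+0j), 0j, (-0-0j)], [-0j, (-0+0j), 0.00-0.00j, -0.00-0.00j, 0j], [-0.00+0.00j, -0j, (-0+0j), 0j, (-0-0j)]] + [[-0.00-0.00j, -0.00+0.00j, -0j, 0.00-0.00j, -0.00+0.00j], [-0.02-0.00j, (-0.01+0j), 0.04-0.00j, (0.04-0j), -0.02+0.00j], [-0.01-0.00j, (-0+0j), 0.01-0.00j, 0.01-0.00j, (-0.01+0j)], [(-0.02-0j), (-0+0j), (0.03-0j), 0.03-0.00j, -0.01+0.00j], [-0.00-0.00j, -0.00+0.00j, 0.01-0.00j, (0.01-0j), (-0+0j)]]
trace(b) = 0.21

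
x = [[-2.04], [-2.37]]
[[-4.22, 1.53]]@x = [[4.98]]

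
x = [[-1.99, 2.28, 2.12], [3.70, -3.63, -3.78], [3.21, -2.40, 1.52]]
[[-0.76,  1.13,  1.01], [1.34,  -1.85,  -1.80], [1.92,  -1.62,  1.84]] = x@[[0.40, -0.15, 0.18], [-0.15, 0.43, -0.07], [0.18, -0.07, 0.72]]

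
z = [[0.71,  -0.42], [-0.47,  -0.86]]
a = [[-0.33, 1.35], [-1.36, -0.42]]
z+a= [[0.38, 0.93], [-1.83, -1.28]]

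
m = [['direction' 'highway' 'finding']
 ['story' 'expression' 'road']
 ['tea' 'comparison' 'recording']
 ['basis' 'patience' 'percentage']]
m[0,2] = 'finding'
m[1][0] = 'story'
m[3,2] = 'percentage'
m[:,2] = ['finding', 'road', 'recording', 'percentage']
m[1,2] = 'road'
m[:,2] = ['finding', 'road', 'recording', 'percentage']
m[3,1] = 'patience'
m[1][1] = 'expression'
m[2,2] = 'recording'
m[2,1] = 'comparison'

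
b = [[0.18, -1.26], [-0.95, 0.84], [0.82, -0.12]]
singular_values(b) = [1.77, 0.88]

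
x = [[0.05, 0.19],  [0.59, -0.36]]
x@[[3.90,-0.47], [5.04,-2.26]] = [[1.15, -0.45], [0.49, 0.54]]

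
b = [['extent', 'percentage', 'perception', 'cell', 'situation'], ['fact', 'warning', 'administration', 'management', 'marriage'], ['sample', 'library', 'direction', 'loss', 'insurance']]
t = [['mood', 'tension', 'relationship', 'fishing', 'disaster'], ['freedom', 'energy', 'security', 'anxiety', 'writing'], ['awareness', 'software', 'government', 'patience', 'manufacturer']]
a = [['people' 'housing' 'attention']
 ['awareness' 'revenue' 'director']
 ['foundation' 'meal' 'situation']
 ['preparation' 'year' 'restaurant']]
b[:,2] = ['perception', 'administration', 'direction']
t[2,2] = 'government'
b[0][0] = 'extent'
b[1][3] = 'management'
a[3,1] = 'year'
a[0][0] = 'people'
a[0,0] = 'people'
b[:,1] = ['percentage', 'warning', 'library']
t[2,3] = 'patience'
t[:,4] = ['disaster', 'writing', 'manufacturer']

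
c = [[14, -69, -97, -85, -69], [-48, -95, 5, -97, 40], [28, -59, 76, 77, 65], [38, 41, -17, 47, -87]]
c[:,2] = [-97, 5, 76, -17]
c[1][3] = -97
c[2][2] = 76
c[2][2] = 76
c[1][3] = -97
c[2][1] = -59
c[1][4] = 40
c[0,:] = [14, -69, -97, -85, -69]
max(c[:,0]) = 38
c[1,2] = 5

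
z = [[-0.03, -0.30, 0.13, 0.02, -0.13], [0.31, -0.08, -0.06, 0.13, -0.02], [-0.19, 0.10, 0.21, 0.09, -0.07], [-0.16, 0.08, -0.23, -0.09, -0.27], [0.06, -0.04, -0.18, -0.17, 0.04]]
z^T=[[-0.03, 0.31, -0.19, -0.16, 0.06], [-0.3, -0.08, 0.1, 0.08, -0.04], [0.13, -0.06, 0.21, -0.23, -0.18], [0.02, 0.13, 0.09, -0.09, -0.17], [-0.13, -0.02, -0.07, -0.27, 0.04]]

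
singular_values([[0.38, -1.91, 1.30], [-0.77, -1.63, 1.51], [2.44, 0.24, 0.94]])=[3.22, 2.7, 0.48]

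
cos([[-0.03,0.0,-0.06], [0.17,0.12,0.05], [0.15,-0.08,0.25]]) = [[1.0, -0.0, 0.01], [-0.01, 0.99, -0.0], [-0.01, 0.01, 0.98]]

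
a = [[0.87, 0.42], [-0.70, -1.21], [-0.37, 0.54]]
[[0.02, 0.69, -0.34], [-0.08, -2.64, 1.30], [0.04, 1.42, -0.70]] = a@ [[-0.01, -0.36, 0.18], [0.07, 2.39, -1.18]]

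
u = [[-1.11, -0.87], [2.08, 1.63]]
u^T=[[-1.11, 2.08], [-0.87, 1.63]]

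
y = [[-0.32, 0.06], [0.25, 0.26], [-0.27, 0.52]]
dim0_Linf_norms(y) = [0.32, 0.52]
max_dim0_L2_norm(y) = 0.58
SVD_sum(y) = [[-0.11,0.18], [-0.05,0.08], [-0.30,0.5]] + [[-0.21, -0.12], [0.3, 0.18], [0.03, 0.02]]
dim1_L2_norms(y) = [0.33, 0.36, 0.59]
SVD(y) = [[-0.34, 0.57], [-0.15, -0.82], [-0.93, -0.08]] @ diag([0.6305566336170062, 0.4263781558682256]) @ [[0.51, -0.86],[-0.86, -0.51]]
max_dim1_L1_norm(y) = 0.79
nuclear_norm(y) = 1.06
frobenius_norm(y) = 0.76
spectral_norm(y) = 0.63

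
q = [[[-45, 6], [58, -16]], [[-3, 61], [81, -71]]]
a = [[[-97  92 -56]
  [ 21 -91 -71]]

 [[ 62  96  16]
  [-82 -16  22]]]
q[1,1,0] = 81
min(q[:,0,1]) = 6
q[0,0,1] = 6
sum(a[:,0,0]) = -35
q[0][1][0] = 58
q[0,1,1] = -16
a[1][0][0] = 62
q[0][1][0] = 58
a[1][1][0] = -82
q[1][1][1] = -71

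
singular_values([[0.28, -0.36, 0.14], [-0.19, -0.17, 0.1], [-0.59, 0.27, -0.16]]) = [0.8, 0.32, 0.04]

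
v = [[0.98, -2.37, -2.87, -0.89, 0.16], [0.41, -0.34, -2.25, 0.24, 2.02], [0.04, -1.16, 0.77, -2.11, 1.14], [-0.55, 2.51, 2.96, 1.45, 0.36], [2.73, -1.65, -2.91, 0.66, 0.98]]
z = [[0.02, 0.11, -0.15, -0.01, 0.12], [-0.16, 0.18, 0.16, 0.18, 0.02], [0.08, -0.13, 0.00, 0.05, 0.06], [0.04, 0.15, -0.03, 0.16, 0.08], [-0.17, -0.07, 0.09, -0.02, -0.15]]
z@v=[[0.39, -0.13, -0.80, 0.39, 0.17], [-0.12, 0.55, 0.65, 0.12, 0.60], [0.16, -0.12, 0.04, 0.01, -0.17], [0.23, 0.16, -0.23, 0.35, 0.41], [-0.59, 0.52, 1.09, -0.18, -0.22]]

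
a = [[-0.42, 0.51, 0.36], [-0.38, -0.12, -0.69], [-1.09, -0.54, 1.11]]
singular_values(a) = [1.7, 0.79, 0.63]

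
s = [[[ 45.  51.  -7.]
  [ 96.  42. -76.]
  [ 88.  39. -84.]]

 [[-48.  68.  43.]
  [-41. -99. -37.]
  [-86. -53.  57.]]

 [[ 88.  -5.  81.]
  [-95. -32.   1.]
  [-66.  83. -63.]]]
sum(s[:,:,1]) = 94.0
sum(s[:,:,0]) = -19.0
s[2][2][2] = -63.0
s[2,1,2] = 1.0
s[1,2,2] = 57.0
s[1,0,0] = -48.0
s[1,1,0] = -41.0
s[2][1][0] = -95.0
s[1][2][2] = 57.0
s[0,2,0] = 88.0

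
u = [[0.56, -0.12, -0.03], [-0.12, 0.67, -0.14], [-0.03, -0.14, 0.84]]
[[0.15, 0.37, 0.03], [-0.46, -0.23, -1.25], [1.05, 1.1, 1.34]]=u@[[0.25, 0.75, -0.23],[-0.39, 0.07, -1.63],[1.19, 1.35, 1.32]]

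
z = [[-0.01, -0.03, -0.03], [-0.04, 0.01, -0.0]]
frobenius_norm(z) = 0.06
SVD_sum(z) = [[-0.02, -0.02, -0.03], [-0.01, -0.01, -0.01]] + [[0.01, -0.01, -0.0],[-0.03, 0.02, 0.01]]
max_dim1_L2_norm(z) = 0.04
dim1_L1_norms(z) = [0.07, 0.05]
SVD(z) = [[-0.92, -0.38],[-0.38, 0.92]] @ diag([0.04406156325230995, 0.04072565093111085]) @ [[0.56, 0.54, 0.63], [-0.81, 0.51, 0.28]]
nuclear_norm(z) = 0.08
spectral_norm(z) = 0.04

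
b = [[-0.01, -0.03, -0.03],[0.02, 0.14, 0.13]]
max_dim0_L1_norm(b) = 0.17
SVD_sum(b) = [[-0.00, -0.03, -0.03], [0.02, 0.14, 0.13]] + [[-0.01, 0.00, -0.0], [-0.00, 0.00, -0.00]]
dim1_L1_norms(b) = [0.07, 0.29]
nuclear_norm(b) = 0.20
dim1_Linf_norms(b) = [0.03, 0.14]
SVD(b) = [[-0.22, 0.98], [0.98, 0.22]] @ diag([0.19689726046386888, 0.005609707819786621]) @ [[0.11, 0.73, 0.68], [-0.96, 0.26, -0.13]]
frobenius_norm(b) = 0.20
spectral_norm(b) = 0.20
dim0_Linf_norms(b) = [0.02, 0.14, 0.13]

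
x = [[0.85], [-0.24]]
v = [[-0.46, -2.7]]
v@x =[[0.26]]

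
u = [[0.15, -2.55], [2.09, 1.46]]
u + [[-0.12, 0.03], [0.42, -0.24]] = [[0.03, -2.52],  [2.51, 1.22]]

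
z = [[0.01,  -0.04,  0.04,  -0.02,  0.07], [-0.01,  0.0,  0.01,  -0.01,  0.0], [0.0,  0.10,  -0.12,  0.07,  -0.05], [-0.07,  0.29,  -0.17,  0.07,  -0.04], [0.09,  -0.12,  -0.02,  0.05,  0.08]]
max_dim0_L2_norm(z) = 0.33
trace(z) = 0.04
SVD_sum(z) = [[0.02,-0.06,0.03,-0.01,0.02], [0.00,-0.00,0.00,-0.0,0.0], [-0.03,0.13,-0.08,0.03,-0.04], [-0.07,0.28,-0.17,0.07,-0.08], [0.02,-0.09,0.05,-0.02,0.02]] + [[0.0, -0.0, -0.00, 0.00, 0.00], [-0.01, 0.0, 0.01, -0.01, -0.00], [0.03, -0.02, -0.04, 0.03, 0.02], [0.01, -0.0, -0.01, 0.01, 0.00], [0.07, -0.03, -0.08, 0.07, 0.04]] + [[-0.01, 0.02, 0.01, -0.01, 0.05], [-0.00, 0.0, 0.00, -0.0, 0.00], [0.0, -0.01, -0.01, 0.01, -0.04], [-0.0, 0.01, 0.01, -0.0, 0.03], [-0.0, 0.0, 0.0, -0.00, 0.01]] + [[-0.0, -0.0, -0.0, -0.00, 0.00], [-0.00, -0.00, -0.00, -0.00, 0.00], [-0.00, -0.00, -0.00, -0.0, 0.00], [0.0, 0.00, 0.00, 0.00, -0.00], [0.0, 0.0, 0.0, 0.00, -0.00]] + [[0.0, 0.00, -0.0, -0.00, -0.0], [-0.0, -0.00, 0.00, 0.0, 0.0], [0.0, 0.00, -0.0, -0.00, -0.00], [-0.0, -0.0, 0.0, 0.0, 0.0], [-0.0, -0.00, 0.0, 0.00, 0.0]]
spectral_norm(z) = 0.41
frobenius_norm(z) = 0.44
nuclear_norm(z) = 0.65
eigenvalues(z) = [(0.12+0j), (-0.04+0.05j), (-0.04-0.05j), 0j, (-0.01+0j)]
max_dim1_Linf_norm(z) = 0.29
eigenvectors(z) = [[0.45+0.00j, (-0.23+0.15j), -0.23-0.15j, -0.36+0.00j, 0.02+0.00j], [(-0.03+0j), (-0.04+0.04j), (-0.04-0.04j), (-0+0j), 0.17+0.00j], [(-0.29+0j), 0.52-0.19j, (0.52+0.19j), (0.46+0j), (0.64+0j)], [-0.41+0.00j, 0.77+0.00j, (0.77-0j), 0.81+0.00j, (0.74+0j)], [0.74+0.00j, -0.05-0.13j, (-0.05+0.13j), 0j, (-0.06+0j)]]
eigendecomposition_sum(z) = [[0.03-0.00j, (-0.02-0j), (-0.02+0j), (0.02-0j), (0.06+0j)], [(-0+0j), 0.00+0.00j, 0j, -0.00+0.00j, (-0+0j)], [-0.02+0.00j, 0.02+0.00j, (0.01+0j), (-0.02+0j), (-0.04+0j)], [-0.03+0.00j, 0.02+0.00j, (0.02+0j), -0.02+0.00j, -0.05+0.00j], [0.06-0.00j, (-0.04-0j), -0.03+0.00j, (0.04-0j), (0.1+0j)]] + [[(-0.01-0.03j), -0.00+0.08j, 0.03-0.01j, (-0.02-0.01j), 0.01+0.01j], [-0.00-0.01j, 0.00+0.02j, 0.01-0.00j, -0.00-0.00j, 0.00+0.00j], [0.01+0.07j, (0.05-0.16j), (-0.06+0.02j), (0.04+0.02j), -0.01-0.03j], [(-0.01+0.09j), (0.13-0.19j), -0.09-0.01j, 0.04+0.05j, -0.04j], [0.02-0.00j, -0.04-0.01j, 0.02j, 0.00-0.01j, (-0.01+0j)]] + [[-0.01+0.03j, -0.00-0.08j, 0.03+0.01j, -0.02+0.01j, (0.01-0.01j)], [(-0+0.01j), -0.02j, (0.01+0j), -0.00+0.00j, 0.00-0.00j], [0.01-0.07j, (0.05+0.16j), (-0.06-0.02j), (0.04-0.02j), (-0.01+0.03j)], [(-0.01-0.09j), 0.13+0.19j, (-0.09+0.01j), (0.04-0.05j), 0.04j], [0.02+0.00j, -0.04+0.01j, 0.00-0.02j, 0.00+0.01j, (-0.01-0j)]] + [[0.00+0.00j, -0.01-0.00j, 0.00+0.00j, (-0+0j), -0.00-0.00j], [0j, -0.00-0.00j, 0j, -0.00+0.00j, -0.00-0.00j], [(-0.01-0j), (0.01+0j), (-0.01-0j), 0.00-0.00j, 0.00+0.00j], [-0.01-0.00j, (0.02+0j), -0.01-0.00j, 0.00-0.00j, 0.01+0.00j], [(-0-0j), 0j, (-0-0j), 0.00-0.00j, 0.00+0.00j]] + [[(-0-0j), -0.00+0.00j, -0.00-0.00j, -0j, (-0+0j)], [-0.00-0.00j, -0.00+0.00j, (-0-0j), -0j, (-0+0j)], [-0.00-0.00j, (-0.02+0j), -0.00-0.00j, 0.00-0.00j, -0.00+0.00j], [-0.00-0.00j, -0.02+0.00j, (-0.01-0j), 0.00-0.00j, -0.00+0.00j], [0.00+0.00j, 0.00-0.00j, 0j, (-0+0j), 0.00-0.00j]]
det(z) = -0.00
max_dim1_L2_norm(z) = 0.35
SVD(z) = [[-0.18, 0.02, -0.73, 0.37, -0.54], [-0.01, -0.10, -0.05, 0.79, 0.60], [0.4, 0.42, 0.49, 0.45, -0.47], [0.86, 0.1, -0.43, -0.16, 0.20], [-0.28, 0.89, -0.17, -0.11, 0.28]] @ diag([0.4090262316142155, 0.1527097917575561, 0.07909692766075482, 0.0045411443729348015, 0.0005616006156732375]) @ [[-0.21, 0.80, -0.48, 0.19, -0.22], [0.49, -0.24, -0.56, 0.54, 0.31], [0.1, -0.34, -0.15, 0.13, -0.91], [-0.74, -0.42, -0.49, -0.11, 0.14], [-0.40, -0.03, 0.44, 0.80, 0.01]]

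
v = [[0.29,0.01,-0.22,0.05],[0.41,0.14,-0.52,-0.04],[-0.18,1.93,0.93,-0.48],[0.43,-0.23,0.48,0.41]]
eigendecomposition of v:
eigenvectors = [[(0.35+0j), (0.28+0j), (-0.06+0.15j), -0.06-0.15j], [-0.30+0.00j, 0.26+0.00j, (-0.11+0.38j), (-0.11-0.38j)], [(0.26+0j), (-0.01+0j), 0.83+0.00j, (0.83-0j)], [-0.85+0.00j, 0.92+0.00j, (0.06-0.36j), (0.06+0.36j)]]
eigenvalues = [(-0+0j), (0.47+0j), (0.65+1.06j), (0.65-1.06j)]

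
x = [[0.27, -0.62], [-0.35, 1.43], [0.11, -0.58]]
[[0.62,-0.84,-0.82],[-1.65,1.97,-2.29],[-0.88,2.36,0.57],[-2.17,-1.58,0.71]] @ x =[[0.37, -1.11],[-1.39, 5.17],[-1.00, 3.59],[0.05, -1.33]]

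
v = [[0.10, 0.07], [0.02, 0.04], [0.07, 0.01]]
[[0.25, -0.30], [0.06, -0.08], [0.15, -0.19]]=v @ [[2.14,-2.61], [0.5,-0.61]]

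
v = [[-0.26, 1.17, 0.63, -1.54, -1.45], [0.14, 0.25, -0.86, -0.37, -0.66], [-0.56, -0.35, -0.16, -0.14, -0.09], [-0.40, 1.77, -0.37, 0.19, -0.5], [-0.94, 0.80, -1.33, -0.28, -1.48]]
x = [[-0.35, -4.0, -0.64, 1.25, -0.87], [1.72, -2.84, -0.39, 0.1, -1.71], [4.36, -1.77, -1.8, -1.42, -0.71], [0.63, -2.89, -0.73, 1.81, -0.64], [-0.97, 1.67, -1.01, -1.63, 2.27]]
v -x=[[0.09, 5.17, 1.27, -2.79, -0.58],[-1.58, 3.09, -0.47, -0.47, 1.05],[-4.92, 1.42, 1.64, 1.28, 0.62],[-1.03, 4.66, 0.36, -1.62, 0.14],[0.03, -0.87, -0.32, 1.35, -3.75]]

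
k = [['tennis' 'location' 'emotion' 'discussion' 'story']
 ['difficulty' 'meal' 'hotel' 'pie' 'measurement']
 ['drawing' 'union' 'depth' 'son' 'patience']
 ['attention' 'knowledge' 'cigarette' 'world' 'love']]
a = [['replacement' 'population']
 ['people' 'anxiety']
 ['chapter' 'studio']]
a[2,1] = 'studio'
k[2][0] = 'drawing'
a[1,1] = 'anxiety'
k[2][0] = 'drawing'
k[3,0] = 'attention'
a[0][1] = 'population'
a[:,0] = ['replacement', 'people', 'chapter']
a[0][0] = 'replacement'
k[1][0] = 'difficulty'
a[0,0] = 'replacement'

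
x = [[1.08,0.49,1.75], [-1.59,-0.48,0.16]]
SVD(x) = [[-0.85, 0.52], [0.52, 0.85]] @ diag([2.345027392542354, 1.3243664629648435]) @ [[-0.75, -0.29, -0.60], [-0.59, -0.11, 0.80]]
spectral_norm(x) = 2.35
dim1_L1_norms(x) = [3.32, 2.23]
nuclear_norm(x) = 3.67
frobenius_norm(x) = 2.69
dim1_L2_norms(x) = [2.11, 1.67]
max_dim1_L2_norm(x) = 2.11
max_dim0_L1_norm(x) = 2.67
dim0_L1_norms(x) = [2.67, 0.97, 1.91]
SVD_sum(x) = [[1.49, 0.57, 1.2], [-0.92, -0.35, -0.74]] + [[-0.41, -0.08, 0.55], [-0.67, -0.13, 0.90]]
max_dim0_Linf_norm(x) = 1.75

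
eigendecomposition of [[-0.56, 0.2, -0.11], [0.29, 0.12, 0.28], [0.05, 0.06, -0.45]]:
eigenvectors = [[-0.23, -0.93, -0.80], [-0.97, 0.30, 0.11], [-0.1, 0.19, 0.59]]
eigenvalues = [0.22, -0.6, -0.51]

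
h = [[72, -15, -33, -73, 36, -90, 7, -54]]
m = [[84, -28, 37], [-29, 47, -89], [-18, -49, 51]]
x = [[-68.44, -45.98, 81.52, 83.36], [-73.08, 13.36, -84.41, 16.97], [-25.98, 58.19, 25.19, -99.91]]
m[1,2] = -89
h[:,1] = [-15]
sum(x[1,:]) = -127.16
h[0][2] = -33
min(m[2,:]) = -49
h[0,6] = 7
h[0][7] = -54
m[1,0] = -29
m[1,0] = -29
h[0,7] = -54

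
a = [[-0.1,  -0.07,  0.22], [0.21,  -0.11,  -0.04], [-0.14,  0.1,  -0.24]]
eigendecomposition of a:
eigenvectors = [[-0.59+0.00j,(-0.59-0j),(0.25+0j)], [(0.27+0.53j),0.27-0.53j,0.91+0.00j], [(0.33-0.43j),0.33+0.43j,0.33+0.00j]]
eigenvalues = [(-0.19+0.22j), (-0.19-0.22j), (-0.07+0j)]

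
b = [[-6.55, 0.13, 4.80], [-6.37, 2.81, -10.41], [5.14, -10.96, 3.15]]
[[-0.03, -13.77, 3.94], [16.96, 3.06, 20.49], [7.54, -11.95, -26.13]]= b @ [[-1.06, 1.54, -1.17], [-1.59, 1.58, 1.60], [-1.41, -0.81, -0.82]]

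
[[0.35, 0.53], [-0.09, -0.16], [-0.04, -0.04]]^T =[[0.35, -0.09, -0.04], [0.53, -0.16, -0.04]]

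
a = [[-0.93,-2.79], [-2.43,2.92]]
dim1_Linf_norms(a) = [2.79, 2.92]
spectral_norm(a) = 4.25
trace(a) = 1.99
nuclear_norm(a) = 6.49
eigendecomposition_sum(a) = [[-1.79, -0.97], [-0.84, -0.45]] + [[0.86, -1.82], [-1.59, 3.37]]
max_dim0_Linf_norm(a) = 2.92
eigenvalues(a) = [-2.24, 4.23]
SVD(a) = [[-0.53,0.85], [0.85,0.53]] @ diag([4.25425455782329, 2.2319538877942264]) @ [[-0.37, 0.93], [-0.93, -0.37]]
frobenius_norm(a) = 4.80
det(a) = -9.50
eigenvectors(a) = [[-0.90, 0.48], [-0.43, -0.88]]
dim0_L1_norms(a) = [3.36, 5.71]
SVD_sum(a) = [[0.83, -2.09], [-1.33, 3.36]] + [[-1.76, -0.7], [-1.10, -0.44]]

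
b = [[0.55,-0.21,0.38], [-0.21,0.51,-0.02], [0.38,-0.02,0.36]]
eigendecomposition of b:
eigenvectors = [[-0.75, 0.64, 0.16], [0.41, 0.25, 0.88], [-0.52, -0.73, 0.45]]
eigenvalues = [0.93, 0.03, 0.46]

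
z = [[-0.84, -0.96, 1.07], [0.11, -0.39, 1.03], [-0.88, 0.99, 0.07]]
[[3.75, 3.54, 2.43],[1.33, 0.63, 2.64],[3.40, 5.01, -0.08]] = z @[[-2.90,  -3.89,  0.32], [0.72,  1.49,  0.02], [1.87,  1.59,  2.54]]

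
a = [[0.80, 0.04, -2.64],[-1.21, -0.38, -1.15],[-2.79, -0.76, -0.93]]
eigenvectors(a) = [[0.47, 0.8, 0.24],[0.49, -0.09, -0.97],[0.73, -0.59, 0.06]]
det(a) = 0.04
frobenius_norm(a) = 4.45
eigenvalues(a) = [-3.24, 2.74, -0.0]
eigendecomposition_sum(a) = [[-0.96, -0.32, -1.26], [-1.01, -0.33, -1.31], [-1.49, -0.5, -1.95]] + [[1.76, 0.36, -1.38], [-0.21, -0.04, 0.16], [-1.30, -0.26, 1.02]] + [[-0.00, 0.00, -0.00], [0.00, -0.0, 0.00], [-0.0, 0.00, -0.0]]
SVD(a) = [[0.26, -0.94, 0.22], [0.49, -0.07, -0.87], [0.83, 0.34, 0.44]] @ diag([3.4745641794214435, 2.774200460577839, 0.003945581211505596]) @ [[-0.78, -0.23, -0.58], [-0.58, -0.10, 0.81], [-0.24, 0.97, -0.06]]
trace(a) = -0.51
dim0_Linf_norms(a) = [2.79, 0.76, 2.64]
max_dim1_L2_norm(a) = 3.04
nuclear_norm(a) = 6.25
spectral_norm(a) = 3.47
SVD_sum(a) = [[-0.71, -0.21, -0.53],[-1.32, -0.40, -0.99],[-2.25, -0.67, -1.69]] + [[1.51,  0.25,  -2.11], [0.11,  0.02,  -0.16], [-0.54,  -0.09,  0.76]] + [[-0.00, 0.0, -0.00], [0.0, -0.00, 0.0], [-0.0, 0.0, -0.0]]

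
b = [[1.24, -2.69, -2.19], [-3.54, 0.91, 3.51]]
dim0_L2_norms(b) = [3.75, 2.84, 4.14]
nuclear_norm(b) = 7.92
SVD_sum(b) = [[2.02, -1.25, -2.29], [-3.02, 1.87, 3.44]] + [[-0.78, -1.44, 0.10], [-0.52, -0.96, 0.07]]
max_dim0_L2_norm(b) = 4.14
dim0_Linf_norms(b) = [3.54, 2.69, 3.51]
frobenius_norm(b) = 6.26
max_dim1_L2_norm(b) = 5.07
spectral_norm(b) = 5.95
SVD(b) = [[-0.55, 0.83], [0.83, 0.55]] @ diag([5.946493495067183, 1.9720078887072634]) @ [[-0.61, 0.38, 0.7], [-0.47, -0.88, 0.06]]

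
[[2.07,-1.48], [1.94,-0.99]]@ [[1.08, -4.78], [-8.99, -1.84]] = [[15.54, -7.17], [11.00, -7.45]]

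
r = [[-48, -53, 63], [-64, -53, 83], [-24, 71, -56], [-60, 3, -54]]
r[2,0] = -24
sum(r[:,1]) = -32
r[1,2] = 83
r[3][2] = -54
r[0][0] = -48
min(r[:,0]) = -64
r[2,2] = -56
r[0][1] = -53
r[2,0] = -24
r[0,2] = 63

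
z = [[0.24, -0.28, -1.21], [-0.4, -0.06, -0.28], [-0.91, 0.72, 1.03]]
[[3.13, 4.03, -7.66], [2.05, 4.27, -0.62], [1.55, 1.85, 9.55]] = z@[[-2.87, -7.32, -2.5], [4.55, 0.24, 2.62], [-4.21, -4.84, 5.23]]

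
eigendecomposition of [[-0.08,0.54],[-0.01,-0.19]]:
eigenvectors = [[0.99+0.00j,0.99-0.00j], [(-0.1+0.09j),-0.10-0.09j]]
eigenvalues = [(-0.14+0.05j), (-0.14-0.05j)]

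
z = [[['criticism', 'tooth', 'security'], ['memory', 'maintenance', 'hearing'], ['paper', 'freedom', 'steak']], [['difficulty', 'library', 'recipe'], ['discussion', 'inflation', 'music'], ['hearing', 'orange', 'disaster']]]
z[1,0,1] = 'library'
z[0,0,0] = 'criticism'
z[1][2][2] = 'disaster'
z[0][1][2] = 'hearing'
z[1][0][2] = 'recipe'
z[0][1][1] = 'maintenance'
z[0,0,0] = 'criticism'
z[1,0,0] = 'difficulty'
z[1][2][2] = 'disaster'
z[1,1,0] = 'discussion'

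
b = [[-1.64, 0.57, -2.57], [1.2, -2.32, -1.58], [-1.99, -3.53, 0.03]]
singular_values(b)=[4.45, 3.07, 2.47]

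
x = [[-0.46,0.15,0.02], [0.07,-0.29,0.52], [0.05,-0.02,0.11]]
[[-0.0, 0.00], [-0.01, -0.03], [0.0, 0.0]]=x@[[0.04, 0.04],[0.11, 0.14],[0.03, 0.01]]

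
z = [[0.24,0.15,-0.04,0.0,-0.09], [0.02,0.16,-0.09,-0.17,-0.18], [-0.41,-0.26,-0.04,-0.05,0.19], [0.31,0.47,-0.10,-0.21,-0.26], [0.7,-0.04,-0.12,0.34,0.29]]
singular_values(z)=[0.98, 0.78, 0.18, 0.07, 0.0]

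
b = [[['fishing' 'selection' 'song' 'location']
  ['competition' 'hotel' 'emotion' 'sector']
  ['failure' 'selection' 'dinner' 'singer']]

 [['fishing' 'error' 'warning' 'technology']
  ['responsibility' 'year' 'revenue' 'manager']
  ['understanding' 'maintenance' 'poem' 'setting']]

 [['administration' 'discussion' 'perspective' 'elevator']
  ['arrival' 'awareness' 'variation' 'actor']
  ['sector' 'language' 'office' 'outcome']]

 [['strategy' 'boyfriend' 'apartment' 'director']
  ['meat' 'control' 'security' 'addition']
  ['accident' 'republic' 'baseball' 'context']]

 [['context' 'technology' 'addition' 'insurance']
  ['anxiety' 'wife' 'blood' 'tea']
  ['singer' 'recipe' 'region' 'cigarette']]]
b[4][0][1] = 'technology'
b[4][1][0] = 'anxiety'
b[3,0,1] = 'boyfriend'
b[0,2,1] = 'selection'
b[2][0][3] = 'elevator'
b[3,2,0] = 'accident'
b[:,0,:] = [['fishing', 'selection', 'song', 'location'], ['fishing', 'error', 'warning', 'technology'], ['administration', 'discussion', 'perspective', 'elevator'], ['strategy', 'boyfriend', 'apartment', 'director'], ['context', 'technology', 'addition', 'insurance']]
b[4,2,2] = 'region'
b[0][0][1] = 'selection'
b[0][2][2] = 'dinner'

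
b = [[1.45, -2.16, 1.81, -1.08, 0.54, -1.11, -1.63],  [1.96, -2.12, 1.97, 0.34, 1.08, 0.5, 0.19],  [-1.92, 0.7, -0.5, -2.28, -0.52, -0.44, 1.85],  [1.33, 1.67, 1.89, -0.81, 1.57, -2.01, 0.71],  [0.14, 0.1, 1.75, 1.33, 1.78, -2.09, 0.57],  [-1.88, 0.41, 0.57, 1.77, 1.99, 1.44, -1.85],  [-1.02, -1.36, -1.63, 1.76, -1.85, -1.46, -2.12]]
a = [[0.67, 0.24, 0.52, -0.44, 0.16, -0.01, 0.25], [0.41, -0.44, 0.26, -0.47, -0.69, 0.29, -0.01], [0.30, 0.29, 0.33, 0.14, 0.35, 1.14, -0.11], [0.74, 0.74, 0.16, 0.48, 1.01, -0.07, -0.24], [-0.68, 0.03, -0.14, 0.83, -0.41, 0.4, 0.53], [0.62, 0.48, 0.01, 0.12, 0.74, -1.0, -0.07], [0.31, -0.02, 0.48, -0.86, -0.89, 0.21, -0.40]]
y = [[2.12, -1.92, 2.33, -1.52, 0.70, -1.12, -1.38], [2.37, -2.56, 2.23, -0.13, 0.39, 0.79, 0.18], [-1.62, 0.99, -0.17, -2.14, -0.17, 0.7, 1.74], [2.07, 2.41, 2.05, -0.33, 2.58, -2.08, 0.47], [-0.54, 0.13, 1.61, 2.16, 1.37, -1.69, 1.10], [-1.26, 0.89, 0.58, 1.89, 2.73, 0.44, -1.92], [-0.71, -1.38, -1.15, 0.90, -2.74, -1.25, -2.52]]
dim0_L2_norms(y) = [4.4, 4.44, 4.35, 4.01, 4.92, 3.36, 4.05]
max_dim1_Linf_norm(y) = 2.74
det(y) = 1388.56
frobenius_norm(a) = 3.53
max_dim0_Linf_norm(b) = 2.28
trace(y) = -1.65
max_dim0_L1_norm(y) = 10.69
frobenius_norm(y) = 11.22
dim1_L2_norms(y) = [4.42, 4.24, 3.43, 5.06, 3.68, 4.2, 4.47]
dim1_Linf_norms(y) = [2.33, 2.56, 2.14, 2.58, 2.16, 2.73, 2.74]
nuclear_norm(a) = 7.39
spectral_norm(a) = 2.34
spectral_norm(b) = 6.16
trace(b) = -0.88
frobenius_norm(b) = 10.32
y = a + b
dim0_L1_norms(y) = [10.69, 10.28, 10.12, 9.07, 10.68, 8.07, 9.31]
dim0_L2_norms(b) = [4.0, 3.8, 4.13, 3.89, 3.84, 3.78, 3.86]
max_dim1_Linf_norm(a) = 1.14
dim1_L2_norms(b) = [3.92, 3.71, 3.68, 3.97, 3.57, 4.08, 4.32]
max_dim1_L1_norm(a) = 3.44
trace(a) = -0.77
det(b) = 169.28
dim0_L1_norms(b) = [9.7, 8.52, 10.12, 9.37, 9.33, 9.05, 8.92]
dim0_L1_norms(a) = [3.73, 2.24, 1.9, 3.34, 4.25, 3.12, 1.61]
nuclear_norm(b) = 23.66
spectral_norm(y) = 6.82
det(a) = -0.00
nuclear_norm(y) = 25.88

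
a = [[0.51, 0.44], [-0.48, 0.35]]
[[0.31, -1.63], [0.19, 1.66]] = a@ [[0.06, -3.34], [0.63, 0.16]]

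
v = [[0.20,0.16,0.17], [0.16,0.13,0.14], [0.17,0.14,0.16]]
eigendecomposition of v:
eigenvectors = [[-0.64,-0.58,0.5], [-0.52,-0.15,-0.84], [-0.57,0.8,0.21]]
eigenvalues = [0.48, 0.01, 0.0]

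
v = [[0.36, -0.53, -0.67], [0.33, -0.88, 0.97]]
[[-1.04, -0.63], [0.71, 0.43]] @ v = [[-0.58, 1.11, 0.09],[0.4, -0.75, -0.06]]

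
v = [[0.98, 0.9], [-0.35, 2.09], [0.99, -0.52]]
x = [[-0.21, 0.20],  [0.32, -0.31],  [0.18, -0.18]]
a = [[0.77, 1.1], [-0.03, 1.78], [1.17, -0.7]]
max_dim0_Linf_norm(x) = 0.32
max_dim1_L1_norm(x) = 0.63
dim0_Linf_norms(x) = [0.32, 0.31]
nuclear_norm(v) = 3.77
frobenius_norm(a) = 2.61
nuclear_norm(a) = 3.61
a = v + x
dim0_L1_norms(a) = [1.97, 3.58]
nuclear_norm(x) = 0.59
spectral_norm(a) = 2.21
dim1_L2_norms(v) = [1.33, 2.12, 1.12]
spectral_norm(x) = 0.59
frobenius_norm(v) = 2.74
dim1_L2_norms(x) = [0.29, 0.45, 0.25]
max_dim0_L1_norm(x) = 0.71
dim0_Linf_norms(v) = [0.99, 2.09]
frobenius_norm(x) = 0.59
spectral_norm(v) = 2.34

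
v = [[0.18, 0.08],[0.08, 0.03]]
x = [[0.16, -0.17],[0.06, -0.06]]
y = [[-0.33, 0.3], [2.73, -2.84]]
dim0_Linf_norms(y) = [2.73, 2.84]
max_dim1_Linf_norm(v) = 0.18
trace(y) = -3.17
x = v @ y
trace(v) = 0.21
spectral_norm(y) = 3.96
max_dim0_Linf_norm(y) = 2.84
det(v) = -0.00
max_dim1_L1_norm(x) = 0.33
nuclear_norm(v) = 0.22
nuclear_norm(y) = 3.99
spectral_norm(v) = 0.21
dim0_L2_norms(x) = [0.17, 0.18]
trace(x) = 0.10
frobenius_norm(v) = 0.21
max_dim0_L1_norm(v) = 0.26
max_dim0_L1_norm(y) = 3.14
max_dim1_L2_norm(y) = 3.94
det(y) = 0.12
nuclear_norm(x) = 0.25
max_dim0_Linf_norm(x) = 0.17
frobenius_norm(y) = 3.96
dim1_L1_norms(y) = [0.63, 5.57]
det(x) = 0.00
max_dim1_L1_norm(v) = 0.26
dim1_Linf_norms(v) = [0.18, 0.08]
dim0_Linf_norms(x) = [0.16, 0.17]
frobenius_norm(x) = 0.25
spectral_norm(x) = 0.25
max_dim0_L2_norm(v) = 0.2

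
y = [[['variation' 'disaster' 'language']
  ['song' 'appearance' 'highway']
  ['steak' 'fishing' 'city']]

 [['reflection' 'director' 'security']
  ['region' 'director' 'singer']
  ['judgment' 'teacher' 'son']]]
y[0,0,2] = 'language'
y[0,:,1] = ['disaster', 'appearance', 'fishing']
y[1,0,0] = 'reflection'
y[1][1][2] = 'singer'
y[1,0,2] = 'security'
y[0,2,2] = 'city'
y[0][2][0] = 'steak'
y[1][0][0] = 'reflection'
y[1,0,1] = 'director'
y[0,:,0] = ['variation', 'song', 'steak']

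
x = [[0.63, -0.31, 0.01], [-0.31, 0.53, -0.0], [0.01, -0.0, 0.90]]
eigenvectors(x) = [[-0.65, -0.63, 0.43], [-0.76, 0.54, -0.36], [0.01, 0.56, 0.83]]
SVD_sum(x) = [[0.17, -0.14, 0.32], [-0.14, 0.12, -0.27], [0.32, -0.27, 0.62]] + [[0.35, -0.30, -0.31], [-0.30, 0.26, 0.27], [-0.31, 0.27, 0.28]] + [[0.11, 0.13, -0.00],  [0.13, 0.15, -0.00],  [-0.0, -0.0, 0.00]]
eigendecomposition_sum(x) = [[0.11, 0.13, -0.00], [0.13, 0.15, -0.00], [-0.0, -0.0, 0.00]] + [[0.35, -0.3, -0.31], [-0.3, 0.26, 0.27], [-0.31, 0.27, 0.28]] + [[0.17, -0.14, 0.32], [-0.14, 0.12, -0.27], [0.32, -0.27, 0.62]]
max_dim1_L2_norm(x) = 0.9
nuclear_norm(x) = 2.06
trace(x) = 2.06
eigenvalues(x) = [0.27, 0.89, 0.91]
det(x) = 0.21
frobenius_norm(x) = 1.30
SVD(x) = [[0.43,-0.63,-0.65], [-0.36,0.54,-0.76], [0.83,0.56,0.01]] @ diag([0.9052300084315661, 0.8888426695711272, 0.2659273219973072]) @ [[0.43, -0.36, 0.83], [-0.63, 0.54, 0.56], [-0.65, -0.76, 0.01]]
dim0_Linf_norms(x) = [0.63, 0.53, 0.9]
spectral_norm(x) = 0.91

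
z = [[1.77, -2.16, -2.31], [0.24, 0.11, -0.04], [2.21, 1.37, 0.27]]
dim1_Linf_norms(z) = [2.31, 0.24, 2.21]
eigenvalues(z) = [(1.05+2.28j), (1.05-2.28j), (0.04+0j)]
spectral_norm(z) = 3.63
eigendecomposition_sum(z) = [[0.88+0.96j, -1.07+1.09j, (-1.16+0.48j)], [0.12-0.02j, (0.04+0.14j), -0.02+0.12j], [1.10-0.55j, 0.71+1.26j, (0.13+1.18j)]] + [[0.88-0.96j, (-1.07-1.09j), -1.16-0.48j],[(0.12+0.02j), 0.04-0.14j, (-0.02-0.12j)],[(1.1+0.55j), 0.71-1.26j, (0.13-1.18j)]] + [[0.00-0.00j, -0.02-0.00j, 0.00-0.00j], [(-0+0j), (0.04+0j), (-0+0j)], [-0j, (-0.05-0j), -0j]]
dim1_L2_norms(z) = [3.62, 0.27, 2.61]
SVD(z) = [[-1.00,0.06,0.02],[-0.02,-0.1,-1.00],[-0.05,-0.99,0.1]] @ diag([3.6275731784663887, 2.6229051141483386, 0.029691699947042783]) @ [[-0.52, 0.57, 0.63], [-0.81, -0.57, -0.15], [0.27, -0.59, 0.76]]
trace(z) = 2.15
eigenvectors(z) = [[(0.72+0j), 0.72-0.00j, (0.29+0j)], [(0.04-0.06j), 0.04+0.06j, (-0.58+0j)], [(0.19-0.66j), 0.19+0.66j, 0.76+0.00j]]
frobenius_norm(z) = 4.48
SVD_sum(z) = [[1.89, -2.08, -2.29], [0.05, -0.05, -0.06], [0.10, -0.11, -0.12]] + [[-0.12,-0.08,-0.02],[0.20,0.14,0.04],[2.11,1.48,0.39]] + [[0.0,-0.0,0.0], [-0.01,0.02,-0.02], [0.00,-0.0,0.00]]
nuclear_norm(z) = 6.28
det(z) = 0.28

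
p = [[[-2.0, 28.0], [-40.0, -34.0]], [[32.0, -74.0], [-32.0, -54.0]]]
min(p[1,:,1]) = -74.0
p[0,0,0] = -2.0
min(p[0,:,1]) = -34.0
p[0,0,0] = -2.0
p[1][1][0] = -32.0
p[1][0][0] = 32.0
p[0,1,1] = -34.0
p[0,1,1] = -34.0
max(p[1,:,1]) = -54.0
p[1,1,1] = -54.0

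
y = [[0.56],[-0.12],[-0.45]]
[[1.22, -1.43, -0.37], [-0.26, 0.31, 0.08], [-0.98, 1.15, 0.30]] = y@[[2.18, -2.55, -0.66]]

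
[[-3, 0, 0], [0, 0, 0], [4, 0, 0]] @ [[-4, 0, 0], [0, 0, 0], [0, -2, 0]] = [[12, 0, 0], [0, 0, 0], [-16, 0, 0]]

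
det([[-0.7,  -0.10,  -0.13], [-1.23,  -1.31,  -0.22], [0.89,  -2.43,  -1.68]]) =-1.480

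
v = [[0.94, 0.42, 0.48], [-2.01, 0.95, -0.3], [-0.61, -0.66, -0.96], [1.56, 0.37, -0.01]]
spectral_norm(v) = 2.85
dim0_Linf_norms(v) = [2.01, 0.95, 0.96]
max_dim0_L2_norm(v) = 2.78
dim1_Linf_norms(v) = [0.94, 2.01, 0.96, 1.56]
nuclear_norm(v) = 4.96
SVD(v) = [[-0.35, 0.39, 0.02], [0.73, 0.56, 0.39], [0.27, -0.71, 0.49], [-0.52, 0.16, 0.78]] @ diag([2.852644288822645, 1.414614143732709, 0.6958357462784737]) @ [[-0.97, 0.06, -0.22], [-0.06, 0.87, 0.50], [0.22, 0.5, -0.84]]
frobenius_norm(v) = 3.26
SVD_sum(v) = [[0.97, -0.06, 0.22], [-2.02, 0.13, -0.47], [-0.75, 0.05, -0.17], [1.45, -0.09, 0.33]] + [[-0.03, 0.47, 0.27], [-0.05, 0.69, 0.39], [0.06, -0.88, -0.5], [-0.01, 0.19, 0.11]] + [[0.00, 0.01, -0.01], [0.06, 0.13, -0.23], [0.08, 0.17, -0.29], [0.12, 0.27, -0.45]]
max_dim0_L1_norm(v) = 5.12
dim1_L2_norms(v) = [1.14, 2.24, 1.32, 1.6]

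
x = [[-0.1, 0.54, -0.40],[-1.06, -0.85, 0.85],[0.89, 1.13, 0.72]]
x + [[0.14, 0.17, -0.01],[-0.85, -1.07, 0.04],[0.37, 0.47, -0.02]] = [[0.04, 0.71, -0.41], [-1.91, -1.92, 0.89], [1.26, 1.6, 0.7]]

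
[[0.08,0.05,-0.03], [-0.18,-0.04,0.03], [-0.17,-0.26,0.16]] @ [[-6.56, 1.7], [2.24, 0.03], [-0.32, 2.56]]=[[-0.4, 0.06], [1.08, -0.23], [0.48, 0.11]]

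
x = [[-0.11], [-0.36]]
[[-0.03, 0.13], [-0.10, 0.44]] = x@[[0.29, -1.21]]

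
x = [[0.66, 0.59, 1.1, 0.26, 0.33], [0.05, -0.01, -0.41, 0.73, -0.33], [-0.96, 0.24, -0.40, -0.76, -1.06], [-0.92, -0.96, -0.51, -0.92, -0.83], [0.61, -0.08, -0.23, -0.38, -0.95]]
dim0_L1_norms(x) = [3.2, 1.88, 2.65, 3.05, 3.5]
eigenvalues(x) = [(0.35+0.99j), (0.35-0.99j), (-0.25+0.75j), (-0.25-0.75j), (-1.81+0j)]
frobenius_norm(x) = 3.30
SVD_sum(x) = [[0.62, 0.37, 0.51, 0.57, 0.68],[0.0, 0.0, 0.00, 0.0, 0.0],[-0.73, -0.44, -0.61, -0.67, -0.81],[-0.90, -0.54, -0.75, -0.82, -0.98],[-0.25, -0.15, -0.21, -0.23, -0.27]] + [[0.30, 0.2, 0.14, -0.14, -0.37],[-0.02, -0.01, -0.01, 0.01, 0.03],[0.20, 0.13, 0.09, -0.09, -0.24],[-0.1, -0.07, -0.05, 0.05, 0.13],[0.54, 0.35, 0.24, -0.24, -0.66]] + [[-0.18, 0.11, 0.3, -0.29, 0.13], [0.3, -0.17, -0.49, 0.48, -0.21], [-0.13, 0.08, 0.22, -0.21, 0.09], [-0.06, 0.03, 0.10, -0.1, 0.04], [0.15, -0.09, -0.25, 0.24, -0.1]] + [[-0.01, 0.02, -0.0, 0.01, -0.00], [-0.17, 0.27, -0.04, 0.13, -0.06], [-0.30, 0.46, -0.07, 0.23, -0.11], [0.20, -0.30, 0.05, -0.15, 0.07], [0.15, -0.23, 0.04, -0.11, 0.06]] + [[-0.07,-0.10,0.15,0.12,-0.1], [-0.06,-0.09,0.13,0.11,-0.09], [0.01,0.01,-0.02,-0.02,0.01], [-0.06,-0.09,0.13,0.10,-0.09], [0.02,0.03,-0.05,-0.04,0.03]]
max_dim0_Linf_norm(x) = 1.1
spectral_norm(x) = 2.71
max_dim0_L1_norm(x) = 3.5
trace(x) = -1.62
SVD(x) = [[-0.46, -0.46, -0.45, 0.02, -0.61],[-0.00, 0.03, 0.73, 0.41, -0.54],[0.55, -0.30, -0.32, 0.71, 0.08],[0.67, 0.16, -0.15, -0.46, -0.54],[0.19, -0.82, 0.37, -0.35, 0.19]] @ diag([2.7058215527733793, 1.199561750427305, 1.0910547494043015, 0.8662875873503554, 0.4043843237118087]) @ [[-0.49, -0.30, -0.41, -0.45, -0.54], [-0.55, -0.36, -0.24, 0.25, 0.67], [0.38, -0.22, -0.62, 0.6, -0.26], [-0.49, 0.75, -0.12, 0.38, -0.18], [0.27, 0.41, -0.61, -0.48, 0.39]]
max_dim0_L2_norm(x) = 1.71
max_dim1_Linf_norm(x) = 1.1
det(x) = -1.24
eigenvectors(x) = [[(0.63+0j),(0.63-0j),0.17+0.23j,0.17-0.23j,(-0.36+0j)], [(-0.12+0.24j),(-0.12-0.24j),0.48-0.23j,(0.48+0.23j),(0.03+0j)], [-0.09+0.50j,(-0.09-0.5j),-0.56+0.00j,(-0.56-0j),(0.49+0j)], [-0.38+0.11j,(-0.38-0.11j),-0.18+0.47j,-0.18-0.47j,0.51+0.00j], [0.21-0.29j,(0.21+0.29j),(0.16-0.2j),(0.16+0.2j),0.61+0.00j]]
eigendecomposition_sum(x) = [[0.32+0.30j, 0.36-0.18j, 0.38+0.05j, -0.02-0.13j, -0.12+0.26j],  [(-0.18+0.07j), 0.00+0.17j, -0.09+0.14j, (0.05+0.02j), (-0.08-0.09j)],  [-0.29+0.21j, 0.09+0.31j, -0.09+0.30j, (0.11+0j), (-0.19-0.13j)],  [-0.25-0.13j, -0.19+0.17j, (-0.24+0.04j), 0.04+0.08j, 0.03-0.18j],  [0.25-0.05j, 0.04-0.23j, (0.15-0.16j), -0.07-0.03j, (0.08+0.14j)]] + [[0.32-0.30j, 0.36+0.18j, 0.38-0.05j, -0.02+0.13j, (-0.12-0.26j)], [(-0.18-0.07j), 0.00-0.17j, -0.09-0.14j, (0.05-0.02j), -0.08+0.09j], [(-0.29-0.21j), (0.09-0.31j), -0.09-0.30j, 0.11-0.00j, (-0.19+0.13j)], [(-0.25+0.13j), (-0.19-0.17j), -0.24-0.04j, 0.04-0.08j, 0.03+0.18j], [(0.25+0.05j), (0.04+0.23j), 0.15+0.16j, -0.07+0.03j, 0.08-0.14j]] + [[(-0.01+0.11j), (-0.15+0.03j), 0.05-0.07j, -0.01+0.18j, -0.04-0.03j],[0.20+0.06j, (-0+0.28j), (-0.11-0.12j), 0.32+0.08j, -0.06+0.06j],[-0.16-0.15j, (0.13-0.26j), 0.05+0.16j, (-0.27-0.22j), 0.09-0.02j],[(-0.18+0.09j), -0.18-0.19j, (0.15+0.01j), (-0.27+0.15j), (0.01-0.08j)],[(0.1-0.01j), (0.06+0.12j), (-0.07-0.03j), 0.15-0.03j, -0.02+0.04j]] + [[(-0.01-0.11j),-0.15-0.03j,(0.05+0.07j),-0.01-0.18j,(-0.04+0.03j)], [(0.2-0.06j),-0.00-0.28j,(-0.11+0.12j),0.32-0.08j,(-0.06-0.06j)], [-0.16+0.15j,0.13+0.26j,(0.05-0.16j),(-0.27+0.22j),(0.09+0.02j)], [-0.18-0.09j,-0.18+0.19j,(0.15-0.01j),-0.27-0.15j,(0.01+0.08j)], [(0.1+0.01j),(0.06-0.12j),-0.07+0.03j,(0.15+0.03j),(-0.02-0.04j)]] + [[(0.05-0j), (0.15+0j), 0.23+0.00j, (0.32-0j), (0.63+0j)], [(-0+0j), -0.01-0.00j, -0.02-0.00j, -0.02+0.00j, -0.05-0.00j], [(-0.07+0j), -0.21-0.00j, -0.31-0.00j, (-0.44+0j), -0.86-0.00j], [-0.07+0.00j, -0.22-0.00j, (-0.32-0j), (-0.46+0j), -0.90-0.00j], [-0.08+0.00j, -0.26-0.00j, -0.39-0.00j, -0.55+0.00j, (-1.08-0j)]]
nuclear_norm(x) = 6.27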